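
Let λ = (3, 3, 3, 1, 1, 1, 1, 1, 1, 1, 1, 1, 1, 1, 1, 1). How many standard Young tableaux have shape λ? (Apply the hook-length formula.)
# SYT of shape (3, 3, 3, 1, 1, 1, 1, 1, 1, 1, 1, 1, 1, 1, 1, 1) = 256025

Hook-length formula: f^λ = n! / Π hook(c), product over all cells c of the Young diagram. For λ = (3, 3, 3, 1, 1, 1, 1, 1, 1, 1, 1, 1, 1, 1, 1, 1), n = 22 boxes. Hook lengths by row (left-to-right, top-to-bottom): [18, 4, 3]; [17, 3, 2]; [16, 2, 1]; [13]; [12]; [11]; [10]; [9]; [8]; [7]; [6]; [5]; [4]; [3]; [2]; [1]. Product of hooks = 4390199112499200. So f^λ = 22! / 4390199112499200 = 1124000727777607680000 / 4390199112499200 = 256025.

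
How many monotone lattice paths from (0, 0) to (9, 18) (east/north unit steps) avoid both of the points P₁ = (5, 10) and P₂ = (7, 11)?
Number of paths = 2379000

Inclusion–exclusion. Total paths: C(27, 9) = 4686825. Through P₁: C(15, 5)·C(12, 4) = 1486485. Through P₂: C(18, 7)·C(9, 2) = 1145664. Since P₁ is strictly southwest of P₂, a monotone path through both must visit P₁ then P₂; paths through both = C(15, 5)·C(3, 2)·C(9, 2) = 324324. Avoid both = 4686825 − 1486485 − 1145664 + 324324 = 2379000.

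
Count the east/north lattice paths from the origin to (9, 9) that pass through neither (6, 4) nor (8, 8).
Number of paths = 17420

Inclusion–exclusion. Total paths: C(18, 9) = 48620. Through P₁: C(10, 6)·C(8, 3) = 11760. Through P₂: C(16, 8)·C(2, 1) = 25740. Since P₁ is strictly southwest of P₂, a monotone path through both must visit P₁ then P₂; paths through both = C(10, 6)·C(6, 2)·C(2, 1) = 6300. Avoid both = 48620 − 11760 − 25740 + 6300 = 17420.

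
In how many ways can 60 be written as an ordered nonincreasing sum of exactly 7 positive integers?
p(60, 7 parts) = 23961

Partitions of n into exactly k parts are in bijection with partitions of n − k into at most k parts (subtract 1 from each part). So p(60, exactly 7) = p(53, parts ≤ 7). Computing via the recurrence p(m, j) = p(m, j−1) + p(m−j, j) gives 23961.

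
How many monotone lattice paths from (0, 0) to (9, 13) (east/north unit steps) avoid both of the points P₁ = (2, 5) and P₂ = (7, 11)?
Number of paths = 229553

Inclusion–exclusion. Total paths: C(22, 9) = 497420. Through P₁: C(7, 2)·C(15, 7) = 135135. Through P₂: C(18, 7)·C(4, 2) = 190944. Since P₁ is strictly southwest of P₂, a monotone path through both must visit P₁ then P₂; paths through both = C(7, 2)·C(11, 5)·C(4, 2) = 58212. Avoid both = 497420 − 135135 − 190944 + 58212 = 229553.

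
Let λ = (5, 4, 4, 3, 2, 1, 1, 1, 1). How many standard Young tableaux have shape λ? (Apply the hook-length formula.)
# SYT of shape (5, 4, 4, 3, 2, 1, 1, 1, 1) = 1645216650

Hook-length formula: f^λ = n! / Π hook(c), product over all cells c of the Young diagram. For λ = (5, 4, 4, 3, 2, 1, 1, 1, 1), n = 22 boxes. Hook lengths by row (left-to-right, top-to-bottom): [13, 8, 6, 4, 1]; [11, 6, 4, 2]; [10, 5, 3, 1]; [8, 3, 1]; [6, 1]; [4]; [3]; [2]; [1]. Product of hooks = 683193139200. So f^λ = 22! / 683193139200 = 1124000727777607680000 / 683193139200 = 1645216650.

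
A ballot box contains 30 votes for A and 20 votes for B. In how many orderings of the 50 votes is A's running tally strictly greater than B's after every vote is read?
Strict-lead orderings = 9425842448792

Total orderings of the 50 votes with 30 for A: C(50, 30) = 47129212243960. By the Bertrand ballot formula (Cycle Lemma / reflection principle), the number of orderings in which A is strictly ahead of B throughout is (p − q)/(p + q) · C(p + q, p) = (30 − 20)/(30 + 20) · 47129212243960 = 9425842448792.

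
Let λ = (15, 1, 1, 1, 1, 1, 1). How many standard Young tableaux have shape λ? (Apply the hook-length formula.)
# SYT of shape (15, 1, 1, 1, 1, 1, 1) = 38760

Hook-length formula: f^λ = n! / Π hook(c), product over all cells c of the Young diagram. For λ = (15, 1, 1, 1, 1, 1, 1), n = 21 boxes. Hook lengths by row (left-to-right, top-to-bottom): [21, 14, 13, 12, 11, 10, 9, 8, 7, 6, 5, 4, 3, 2, 1]; [6]; [5]; [4]; [3]; [2]; [1]. Product of hooks = 1318135762944000. So f^λ = 21! / 1318135762944000 = 51090942171709440000 / 1318135762944000 = 38760.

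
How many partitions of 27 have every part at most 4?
p(27, parts ≤ 4) = 225

Use the recurrence p(n, m) = p(n, m−1) + p(n−m, m): either the largest part is < m (count p(n, m−1)) or the largest part is exactly m (remove one copy of m, count p(n−m, m)). With p(0, ·) = 1 this gives p(27, parts ≤ 4) = 225. (By conjugating Young diagrams, this also counts partitions of 27 into at most 4 parts.)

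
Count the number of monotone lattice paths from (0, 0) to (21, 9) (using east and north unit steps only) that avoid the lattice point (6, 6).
Number of paths = 13553166

Total paths from (0, 0) to (21, 9): C(30, 21) = 14307150. Paths through (6, 6): (paths (0, 0) → (6, 6)) × (paths (6, 6) → (21, 9)) = C(12, 6) · C(18, 15) = 924 · 816 = 753984. Avoidance count = 14307150 − 753984 = 13553166.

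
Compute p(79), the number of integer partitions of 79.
p(79) = 13848650

Compute p(n) via the recurrence p(n, m) = p(n, m−1) + p(n−m, m), where p(n, m) counts partitions of n with all parts ≤ m and p(n) = p(n, n). The base cases are p(0, m) = 1 and p(n, 0) = 0 for n > 0. Filling the table yields p(79) = 13848650. (Euler's pentagonal recurrence is an alternative.)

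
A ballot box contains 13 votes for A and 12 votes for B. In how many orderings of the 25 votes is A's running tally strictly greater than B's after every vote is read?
Strict-lead orderings = 208012

Total orderings of the 25 votes with 13 for A: C(25, 13) = 5200300. By the Bertrand ballot formula (Cycle Lemma / reflection principle), the number of orderings in which A is strictly ahead of B throughout is (p − q)/(p + q) · C(p + q, p) = (13 − 12)/(13 + 12) · 5200300 = 208012.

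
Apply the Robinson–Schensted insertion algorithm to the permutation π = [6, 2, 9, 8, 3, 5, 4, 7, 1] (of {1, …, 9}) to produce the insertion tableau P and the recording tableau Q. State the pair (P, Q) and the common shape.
P = [1, 3, 4, 7] / [2, 8] / [5] / [6] / [9];  Q = [1, 3, 6, 8] / [2, 4] / [5] / [7] / [9];  common shape = (4, 2, 1, 1, 1)

Row-insert the values π_1, π_2, … into P one at a time, bumping the leftmost entry strictly greater than the inserted value down to the next row. The recording tableau Q records, in position (i, j), the step at which that cell was added to P.
  Insert 6 (step 1): P = [6];  Q = [1]
  Insert 2 (step 2): P = [2] / [6];  Q = [1] / [2]
  Insert 9 (step 3): P = [2, 9] / [6];  Q = [1, 3] / [2]
  Insert 8 (step 4): P = [2, 8] / [6, 9];  Q = [1, 3] / [2, 4]
  Insert 3 (step 5): P = [2, 3] / [6, 8] / [9];  Q = [1, 3] / [2, 4] / [5]
  Insert 5 (step 6): P = [2, 3, 5] / [6, 8] / [9];  Q = [1, 3, 6] / [2, 4] / [5]
  Insert 4 (step 7): P = [2, 3, 4] / [5, 8] / [6] / [9];  Q = [1, 3, 6] / [2, 4] / [5] / [7]
  Insert 7 (step 8): P = [2, 3, 4, 7] / [5, 8] / [6] / [9];  Q = [1, 3, 6, 8] / [2, 4] / [5] / [7]
  Insert 1 (step 9): P = [1, 3, 4, 7] / [2, 8] / [5] / [6] / [9];  Q = [1, 3, 6, 8] / [2, 4] / [5] / [7] / [9]
Final shape: (4, 2, 1, 1, 1).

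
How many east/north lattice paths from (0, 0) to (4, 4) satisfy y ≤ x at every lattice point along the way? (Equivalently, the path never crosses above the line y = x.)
Number of paths = 14

By the reflection principle (André's argument), the number of monotone paths to (4, 4) with n ≤ m that never go above y = x is C(8, 4) − C(8, 5) = 70 − 56 = 14.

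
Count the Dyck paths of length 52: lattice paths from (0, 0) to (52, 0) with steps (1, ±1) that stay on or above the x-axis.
C_26 = 18367353072152

These Dyck paths are counted by the Catalan number C_n = (1/(n + 1)) · C(2n, n). For n = 26: C_26 = (1/27) · C(52, 26) = 495918532948104/27 = 18367353072152.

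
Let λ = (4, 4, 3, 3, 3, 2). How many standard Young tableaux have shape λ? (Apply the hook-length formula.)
# SYT of shape (4, 4, 3, 3, 3, 2) = 5819814

Hook-length formula: f^λ = n! / Π hook(c), product over all cells c of the Young diagram. For λ = (4, 4, 3, 3, 3, 2), n = 19 boxes. Hook lengths by row (left-to-right, top-to-bottom): [9, 8, 6, 2]; [8, 7, 5, 1]; [6, 5, 3]; [5, 4, 2]; [4, 3, 1]; [2, 1]. Product of hooks = 20901888000. So f^λ = 19! / 20901888000 = 121645100408832000 / 20901888000 = 5819814.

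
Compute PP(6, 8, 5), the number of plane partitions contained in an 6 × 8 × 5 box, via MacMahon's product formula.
PP(6, 8, 5) = 7997986868872

Evaluate the triple product over i = 1..6, j = 1..8, k = 1..5. The factors are (2/1) · (3/2) · (4/3) · (5/4) · (6/5) · (3/2) · (4/3) · (5/4) · … (240 factors total). The numerators and denominators telescope so the product is an integer; carrying out the multiplication exactly gives PP(6, 8, 5) = 7997986868872.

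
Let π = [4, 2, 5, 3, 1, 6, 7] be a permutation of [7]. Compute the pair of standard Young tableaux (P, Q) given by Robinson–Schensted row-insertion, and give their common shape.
P = [1, 3, 6, 7] / [2, 5] / [4];  Q = [1, 3, 6, 7] / [2, 4] / [5];  common shape = (4, 2, 1)

Row-insert the values π_1, π_2, … into P one at a time, bumping the leftmost entry strictly greater than the inserted value down to the next row. The recording tableau Q records, in position (i, j), the step at which that cell was added to P.
  Insert 4 (step 1): P = [4];  Q = [1]
  Insert 2 (step 2): P = [2] / [4];  Q = [1] / [2]
  Insert 5 (step 3): P = [2, 5] / [4];  Q = [1, 3] / [2]
  Insert 3 (step 4): P = [2, 3] / [4, 5];  Q = [1, 3] / [2, 4]
  Insert 1 (step 5): P = [1, 3] / [2, 5] / [4];  Q = [1, 3] / [2, 4] / [5]
  Insert 6 (step 6): P = [1, 3, 6] / [2, 5] / [4];  Q = [1, 3, 6] / [2, 4] / [5]
  Insert 7 (step 7): P = [1, 3, 6, 7] / [2, 5] / [4];  Q = [1, 3, 6, 7] / [2, 4] / [5]
Final shape: (4, 2, 1).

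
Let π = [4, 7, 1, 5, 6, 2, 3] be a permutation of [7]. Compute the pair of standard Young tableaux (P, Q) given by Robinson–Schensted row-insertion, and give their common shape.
P = [1, 2, 3] / [4, 5, 6] / [7];  Q = [1, 2, 5] / [3, 4, 7] / [6];  common shape = (3, 3, 1)

Row-insert the values π_1, π_2, … into P one at a time, bumping the leftmost entry strictly greater than the inserted value down to the next row. The recording tableau Q records, in position (i, j), the step at which that cell was added to P.
  Insert 4 (step 1): P = [4];  Q = [1]
  Insert 7 (step 2): P = [4, 7];  Q = [1, 2]
  Insert 1 (step 3): P = [1, 7] / [4];  Q = [1, 2] / [3]
  Insert 5 (step 4): P = [1, 5] / [4, 7];  Q = [1, 2] / [3, 4]
  Insert 6 (step 5): P = [1, 5, 6] / [4, 7];  Q = [1, 2, 5] / [3, 4]
  Insert 2 (step 6): P = [1, 2, 6] / [4, 5] / [7];  Q = [1, 2, 5] / [3, 4] / [6]
  Insert 3 (step 7): P = [1, 2, 3] / [4, 5, 6] / [7];  Q = [1, 2, 5] / [3, 4, 7] / [6]
Final shape: (3, 3, 1).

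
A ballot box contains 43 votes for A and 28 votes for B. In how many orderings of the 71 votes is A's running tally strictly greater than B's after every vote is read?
Strict-lead orderings = 9754585092493487400

Total orderings of the 71 votes with 43 for A: C(71, 43) = 46171702771135840360. By the Bertrand ballot formula (Cycle Lemma / reflection principle), the number of orderings in which A is strictly ahead of B throughout is (p − q)/(p + q) · C(p + q, p) = (43 − 28)/(43 + 28) · 46171702771135840360 = 9754585092493487400.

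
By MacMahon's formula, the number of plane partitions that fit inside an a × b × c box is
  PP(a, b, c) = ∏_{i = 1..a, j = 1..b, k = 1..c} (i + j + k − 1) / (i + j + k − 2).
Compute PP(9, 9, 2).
PP(9, 9, 2) = 449141836

Evaluate the triple product over i = 1..9, j = 1..9, k = 1..2. The factors are (2/1) · (3/2) · (3/2) · (4/3) · (4/3) · (5/4) · (5/4) · (6/5) · … (162 factors total). The numerators and denominators telescope so the product is an integer; carrying out the multiplication exactly gives PP(9, 9, 2) = 449141836.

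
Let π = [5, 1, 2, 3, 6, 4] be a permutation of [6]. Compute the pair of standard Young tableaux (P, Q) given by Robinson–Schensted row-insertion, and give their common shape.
P = [1, 2, 3, 4] / [5, 6];  Q = [1, 3, 4, 5] / [2, 6];  common shape = (4, 2)

Row-insert the values π_1, π_2, … into P one at a time, bumping the leftmost entry strictly greater than the inserted value down to the next row. The recording tableau Q records, in position (i, j), the step at which that cell was added to P.
  Insert 5 (step 1): P = [5];  Q = [1]
  Insert 1 (step 2): P = [1] / [5];  Q = [1] / [2]
  Insert 2 (step 3): P = [1, 2] / [5];  Q = [1, 3] / [2]
  Insert 3 (step 4): P = [1, 2, 3] / [5];  Q = [1, 3, 4] / [2]
  Insert 6 (step 5): P = [1, 2, 3, 6] / [5];  Q = [1, 3, 4, 5] / [2]
  Insert 4 (step 6): P = [1, 2, 3, 4] / [5, 6];  Q = [1, 3, 4, 5] / [2, 6]
Final shape: (4, 2).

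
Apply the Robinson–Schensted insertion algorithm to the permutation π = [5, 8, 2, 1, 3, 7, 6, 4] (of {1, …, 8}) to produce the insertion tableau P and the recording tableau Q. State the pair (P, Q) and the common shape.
P = [1, 3, 4] / [2, 6] / [5, 7] / [8];  Q = [1, 2, 6] / [3, 5] / [4, 7] / [8];  common shape = (3, 2, 2, 1)

Row-insert the values π_1, π_2, … into P one at a time, bumping the leftmost entry strictly greater than the inserted value down to the next row. The recording tableau Q records, in position (i, j), the step at which that cell was added to P.
  Insert 5 (step 1): P = [5];  Q = [1]
  Insert 8 (step 2): P = [5, 8];  Q = [1, 2]
  Insert 2 (step 3): P = [2, 8] / [5];  Q = [1, 2] / [3]
  Insert 1 (step 4): P = [1, 8] / [2] / [5];  Q = [1, 2] / [3] / [4]
  Insert 3 (step 5): P = [1, 3] / [2, 8] / [5];  Q = [1, 2] / [3, 5] / [4]
  Insert 7 (step 6): P = [1, 3, 7] / [2, 8] / [5];  Q = [1, 2, 6] / [3, 5] / [4]
  Insert 6 (step 7): P = [1, 3, 6] / [2, 7] / [5, 8];  Q = [1, 2, 6] / [3, 5] / [4, 7]
  Insert 4 (step 8): P = [1, 3, 4] / [2, 6] / [5, 7] / [8];  Q = [1, 2, 6] / [3, 5] / [4, 7] / [8]
Final shape: (3, 2, 2, 1).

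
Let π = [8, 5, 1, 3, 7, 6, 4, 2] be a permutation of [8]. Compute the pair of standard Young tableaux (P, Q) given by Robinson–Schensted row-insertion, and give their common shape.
P = [1, 2, 4] / [3, 6] / [5] / [7] / [8];  Q = [1, 4, 5] / [2, 6] / [3] / [7] / [8];  common shape = (3, 2, 1, 1, 1)

Row-insert the values π_1, π_2, … into P one at a time, bumping the leftmost entry strictly greater than the inserted value down to the next row. The recording tableau Q records, in position (i, j), the step at which that cell was added to P.
  Insert 8 (step 1): P = [8];  Q = [1]
  Insert 5 (step 2): P = [5] / [8];  Q = [1] / [2]
  Insert 1 (step 3): P = [1] / [5] / [8];  Q = [1] / [2] / [3]
  Insert 3 (step 4): P = [1, 3] / [5] / [8];  Q = [1, 4] / [2] / [3]
  Insert 7 (step 5): P = [1, 3, 7] / [5] / [8];  Q = [1, 4, 5] / [2] / [3]
  Insert 6 (step 6): P = [1, 3, 6] / [5, 7] / [8];  Q = [1, 4, 5] / [2, 6] / [3]
  Insert 4 (step 7): P = [1, 3, 4] / [5, 6] / [7] / [8];  Q = [1, 4, 5] / [2, 6] / [3] / [7]
  Insert 2 (step 8): P = [1, 2, 4] / [3, 6] / [5] / [7] / [8];  Q = [1, 4, 5] / [2, 6] / [3] / [7] / [8]
Final shape: (3, 2, 1, 1, 1).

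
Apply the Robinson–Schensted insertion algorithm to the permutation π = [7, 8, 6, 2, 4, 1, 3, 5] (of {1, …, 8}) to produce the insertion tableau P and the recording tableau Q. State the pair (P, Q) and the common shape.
P = [1, 3, 5] / [2, 4] / [6, 8] / [7];  Q = [1, 2, 8] / [3, 5] / [4, 7] / [6];  common shape = (3, 2, 2, 1)

Row-insert the values π_1, π_2, … into P one at a time, bumping the leftmost entry strictly greater than the inserted value down to the next row. The recording tableau Q records, in position (i, j), the step at which that cell was added to P.
  Insert 7 (step 1): P = [7];  Q = [1]
  Insert 8 (step 2): P = [7, 8];  Q = [1, 2]
  Insert 6 (step 3): P = [6, 8] / [7];  Q = [1, 2] / [3]
  Insert 2 (step 4): P = [2, 8] / [6] / [7];  Q = [1, 2] / [3] / [4]
  Insert 4 (step 5): P = [2, 4] / [6, 8] / [7];  Q = [1, 2] / [3, 5] / [4]
  Insert 1 (step 6): P = [1, 4] / [2, 8] / [6] / [7];  Q = [1, 2] / [3, 5] / [4] / [6]
  Insert 3 (step 7): P = [1, 3] / [2, 4] / [6, 8] / [7];  Q = [1, 2] / [3, 5] / [4, 7] / [6]
  Insert 5 (step 8): P = [1, 3, 5] / [2, 4] / [6, 8] / [7];  Q = [1, 2, 8] / [3, 5] / [4, 7] / [6]
Final shape: (3, 2, 2, 1).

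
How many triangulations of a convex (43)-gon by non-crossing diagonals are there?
C_41 = 10113918591637898134020

These polygon triangulations are counted by the Catalan number C_n = (1/(n + 1)) · C(2n, n). For n = 41: C_41 = (1/42) · C(82, 41) = 424784580848791721628840/42 = 10113918591637898134020.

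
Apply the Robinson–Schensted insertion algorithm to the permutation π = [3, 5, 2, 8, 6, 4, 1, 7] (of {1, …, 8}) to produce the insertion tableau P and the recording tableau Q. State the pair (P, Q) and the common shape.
P = [1, 4, 6, 7] / [2, 5] / [3] / [8];  Q = [1, 2, 4, 8] / [3, 5] / [6] / [7];  common shape = (4, 2, 1, 1)

Row-insert the values π_1, π_2, … into P one at a time, bumping the leftmost entry strictly greater than the inserted value down to the next row. The recording tableau Q records, in position (i, j), the step at which that cell was added to P.
  Insert 3 (step 1): P = [3];  Q = [1]
  Insert 5 (step 2): P = [3, 5];  Q = [1, 2]
  Insert 2 (step 3): P = [2, 5] / [3];  Q = [1, 2] / [3]
  Insert 8 (step 4): P = [2, 5, 8] / [3];  Q = [1, 2, 4] / [3]
  Insert 6 (step 5): P = [2, 5, 6] / [3, 8];  Q = [1, 2, 4] / [3, 5]
  Insert 4 (step 6): P = [2, 4, 6] / [3, 5] / [8];  Q = [1, 2, 4] / [3, 5] / [6]
  Insert 1 (step 7): P = [1, 4, 6] / [2, 5] / [3] / [8];  Q = [1, 2, 4] / [3, 5] / [6] / [7]
  Insert 7 (step 8): P = [1, 4, 6, 7] / [2, 5] / [3] / [8];  Q = [1, 2, 4, 8] / [3, 5] / [6] / [7]
Final shape: (4, 2, 1, 1).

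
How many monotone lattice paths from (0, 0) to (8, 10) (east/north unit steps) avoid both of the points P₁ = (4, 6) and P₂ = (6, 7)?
Number of paths = 18198

Inclusion–exclusion. Total paths: C(18, 8) = 43758. Through P₁: C(10, 4)·C(8, 4) = 14700. Through P₂: C(13, 6)·C(5, 2) = 17160. Since P₁ is strictly southwest of P₂, a monotone path through both must visit P₁ then P₂; paths through both = C(10, 4)·C(3, 2)·C(5, 2) = 6300. Avoid both = 43758 − 14700 − 17160 + 6300 = 18198.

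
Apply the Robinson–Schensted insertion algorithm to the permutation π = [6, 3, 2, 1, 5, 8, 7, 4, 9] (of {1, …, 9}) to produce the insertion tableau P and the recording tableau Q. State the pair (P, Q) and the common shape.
P = [1, 4, 7, 9] / [2, 5] / [3, 8] / [6];  Q = [1, 5, 6, 9] / [2, 7] / [3, 8] / [4];  common shape = (4, 2, 2, 1)

Row-insert the values π_1, π_2, … into P one at a time, bumping the leftmost entry strictly greater than the inserted value down to the next row. The recording tableau Q records, in position (i, j), the step at which that cell was added to P.
  Insert 6 (step 1): P = [6];  Q = [1]
  Insert 3 (step 2): P = [3] / [6];  Q = [1] / [2]
  Insert 2 (step 3): P = [2] / [3] / [6];  Q = [1] / [2] / [3]
  Insert 1 (step 4): P = [1] / [2] / [3] / [6];  Q = [1] / [2] / [3] / [4]
  Insert 5 (step 5): P = [1, 5] / [2] / [3] / [6];  Q = [1, 5] / [2] / [3] / [4]
  Insert 8 (step 6): P = [1, 5, 8] / [2] / [3] / [6];  Q = [1, 5, 6] / [2] / [3] / [4]
  Insert 7 (step 7): P = [1, 5, 7] / [2, 8] / [3] / [6];  Q = [1, 5, 6] / [2, 7] / [3] / [4]
  Insert 4 (step 8): P = [1, 4, 7] / [2, 5] / [3, 8] / [6];  Q = [1, 5, 6] / [2, 7] / [3, 8] / [4]
  Insert 9 (step 9): P = [1, 4, 7, 9] / [2, 5] / [3, 8] / [6];  Q = [1, 5, 6, 9] / [2, 7] / [3, 8] / [4]
Final shape: (4, 2, 2, 1).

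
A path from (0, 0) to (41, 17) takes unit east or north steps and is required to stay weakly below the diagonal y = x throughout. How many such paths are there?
Number of paths = 117588504119625

By the reflection principle (André's argument), the number of monotone paths to (41, 17) with n ≤ m that never go above y = x is C(58, 41) − C(58, 42) = 197548686920970 − 79960182801345 = 117588504119625.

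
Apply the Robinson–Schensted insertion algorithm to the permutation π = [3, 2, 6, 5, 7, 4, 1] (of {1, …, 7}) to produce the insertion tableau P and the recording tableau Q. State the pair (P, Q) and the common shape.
P = [1, 4, 7] / [2, 5] / [3] / [6];  Q = [1, 3, 5] / [2, 4] / [6] / [7];  common shape = (3, 2, 1, 1)

Row-insert the values π_1, π_2, … into P one at a time, bumping the leftmost entry strictly greater than the inserted value down to the next row. The recording tableau Q records, in position (i, j), the step at which that cell was added to P.
  Insert 3 (step 1): P = [3];  Q = [1]
  Insert 2 (step 2): P = [2] / [3];  Q = [1] / [2]
  Insert 6 (step 3): P = [2, 6] / [3];  Q = [1, 3] / [2]
  Insert 5 (step 4): P = [2, 5] / [3, 6];  Q = [1, 3] / [2, 4]
  Insert 7 (step 5): P = [2, 5, 7] / [3, 6];  Q = [1, 3, 5] / [2, 4]
  Insert 4 (step 6): P = [2, 4, 7] / [3, 5] / [6];  Q = [1, 3, 5] / [2, 4] / [6]
  Insert 1 (step 7): P = [1, 4, 7] / [2, 5] / [3] / [6];  Q = [1, 3, 5] / [2, 4] / [6] / [7]
Final shape: (3, 2, 1, 1).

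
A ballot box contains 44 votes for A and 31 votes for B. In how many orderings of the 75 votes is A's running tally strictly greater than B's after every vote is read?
Strict-lead orderings = 196730953512334039344

Total orderings of the 75 votes with 44 for A: C(75, 44) = 1134986270263465611600. By the Bertrand ballot formula (Cycle Lemma / reflection principle), the number of orderings in which A is strictly ahead of B throughout is (p − q)/(p + q) · C(p + q, p) = (44 − 31)/(44 + 31) · 1134986270263465611600 = 196730953512334039344.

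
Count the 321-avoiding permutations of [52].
C_52 = 29869166945772625950142417512

These 321-avoiding permutations are counted by the Catalan number C_n = (1/(n + 1)) · C(2n, n). For n = 52: C_52 = (1/53) · C(104, 52) = 1583065848125949175357548128136/53 = 29869166945772625950142417512.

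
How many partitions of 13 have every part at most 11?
p(13, parts ≤ 11) = 99

Partitions of 13 with all parts ≤ 11: 11+2, 11+1+1, 10+3, 10+2+1, 10+1+1+1, 9+4, 9+3+1, 9+2+2, 9+2+1+1, 9+1+1+1+1, 8+5, 8+4+1, 8+3+2, 8+3+1+1, 8+2+2+1, 8+2+1+1+1, 8+1+1+1+1+1, 7+6, 7+5+1, 7+4+2, 7+4+1+1, 7+3+3, 7+3+2+1, 7+3+1+1+1, 7+2+2+2, 7+2+2+1+1, 7+2+1+1+1+1, 7+1+1+1+1+1+1, 6+6+1, 6+5+2, … (99 total). Count = 99.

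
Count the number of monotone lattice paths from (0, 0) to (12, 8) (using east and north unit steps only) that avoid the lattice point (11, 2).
Number of paths = 125424

Total paths from (0, 0) to (12, 8): C(20, 12) = 125970. Paths through (11, 2): (paths (0, 0) → (11, 2)) × (paths (11, 2) → (12, 8)) = C(13, 11) · C(7, 1) = 78 · 7 = 546. Avoidance count = 125970 − 546 = 125424.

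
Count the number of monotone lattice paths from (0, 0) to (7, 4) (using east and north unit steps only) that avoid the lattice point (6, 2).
Number of paths = 246

Total paths from (0, 0) to (7, 4): C(11, 7) = 330. Paths through (6, 2): (paths (0, 0) → (6, 2)) × (paths (6, 2) → (7, 4)) = C(8, 6) · C(3, 1) = 28 · 3 = 84. Avoidance count = 330 − 84 = 246.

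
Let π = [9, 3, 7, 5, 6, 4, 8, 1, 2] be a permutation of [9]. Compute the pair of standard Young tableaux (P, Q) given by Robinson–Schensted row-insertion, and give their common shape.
P = [1, 2, 6, 8] / [3, 4] / [5] / [7] / [9];  Q = [1, 3, 5, 7] / [2, 9] / [4] / [6] / [8];  common shape = (4, 2, 1, 1, 1)

Row-insert the values π_1, π_2, … into P one at a time, bumping the leftmost entry strictly greater than the inserted value down to the next row. The recording tableau Q records, in position (i, j), the step at which that cell was added to P.
  Insert 9 (step 1): P = [9];  Q = [1]
  Insert 3 (step 2): P = [3] / [9];  Q = [1] / [2]
  Insert 7 (step 3): P = [3, 7] / [9];  Q = [1, 3] / [2]
  Insert 5 (step 4): P = [3, 5] / [7] / [9];  Q = [1, 3] / [2] / [4]
  Insert 6 (step 5): P = [3, 5, 6] / [7] / [9];  Q = [1, 3, 5] / [2] / [4]
  Insert 4 (step 6): P = [3, 4, 6] / [5] / [7] / [9];  Q = [1, 3, 5] / [2] / [4] / [6]
  Insert 8 (step 7): P = [3, 4, 6, 8] / [5] / [7] / [9];  Q = [1, 3, 5, 7] / [2] / [4] / [6]
  Insert 1 (step 8): P = [1, 4, 6, 8] / [3] / [5] / [7] / [9];  Q = [1, 3, 5, 7] / [2] / [4] / [6] / [8]
  Insert 2 (step 9): P = [1, 2, 6, 8] / [3, 4] / [5] / [7] / [9];  Q = [1, 3, 5, 7] / [2, 9] / [4] / [6] / [8]
Final shape: (4, 2, 1, 1, 1).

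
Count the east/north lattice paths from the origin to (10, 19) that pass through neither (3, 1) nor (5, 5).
Number of paths = 15874634

Inclusion–exclusion. Total paths: C(29, 10) = 20030010. Through P₁: C(4, 3)·C(25, 7) = 1922800. Through P₂: C(10, 5)·C(19, 5) = 2930256. Since P₁ is strictly southwest of P₂, a monotone path through both must visit P₁ then P₂; paths through both = C(4, 3)·C(6, 2)·C(19, 5) = 697680. Avoid both = 20030010 − 1922800 − 2930256 + 697680 = 15874634.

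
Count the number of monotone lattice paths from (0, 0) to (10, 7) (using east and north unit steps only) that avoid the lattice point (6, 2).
Number of paths = 15920

Total paths from (0, 0) to (10, 7): C(17, 10) = 19448. Paths through (6, 2): (paths (0, 0) → (6, 2)) × (paths (6, 2) → (10, 7)) = C(8, 6) · C(9, 4) = 28 · 126 = 3528. Avoidance count = 19448 − 3528 = 15920.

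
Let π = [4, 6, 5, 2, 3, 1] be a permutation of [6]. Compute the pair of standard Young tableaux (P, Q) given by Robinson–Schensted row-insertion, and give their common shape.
P = [1, 3] / [2, 5] / [4] / [6];  Q = [1, 2] / [3, 5] / [4] / [6];  common shape = (2, 2, 1, 1)

Row-insert the values π_1, π_2, … into P one at a time, bumping the leftmost entry strictly greater than the inserted value down to the next row. The recording tableau Q records, in position (i, j), the step at which that cell was added to P.
  Insert 4 (step 1): P = [4];  Q = [1]
  Insert 6 (step 2): P = [4, 6];  Q = [1, 2]
  Insert 5 (step 3): P = [4, 5] / [6];  Q = [1, 2] / [3]
  Insert 2 (step 4): P = [2, 5] / [4] / [6];  Q = [1, 2] / [3] / [4]
  Insert 3 (step 5): P = [2, 3] / [4, 5] / [6];  Q = [1, 2] / [3, 5] / [4]
  Insert 1 (step 6): P = [1, 3] / [2, 5] / [4] / [6];  Q = [1, 2] / [3, 5] / [4] / [6]
Final shape: (2, 2, 1, 1).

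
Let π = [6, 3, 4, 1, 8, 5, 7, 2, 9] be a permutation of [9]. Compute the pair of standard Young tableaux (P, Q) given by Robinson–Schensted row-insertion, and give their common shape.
P = [1, 2, 5, 7, 9] / [3, 4] / [6, 8];  Q = [1, 3, 5, 7, 9] / [2, 6] / [4, 8];  common shape = (5, 2, 2)

Row-insert the values π_1, π_2, … into P one at a time, bumping the leftmost entry strictly greater than the inserted value down to the next row. The recording tableau Q records, in position (i, j), the step at which that cell was added to P.
  Insert 6 (step 1): P = [6];  Q = [1]
  Insert 3 (step 2): P = [3] / [6];  Q = [1] / [2]
  Insert 4 (step 3): P = [3, 4] / [6];  Q = [1, 3] / [2]
  Insert 1 (step 4): P = [1, 4] / [3] / [6];  Q = [1, 3] / [2] / [4]
  Insert 8 (step 5): P = [1, 4, 8] / [3] / [6];  Q = [1, 3, 5] / [2] / [4]
  Insert 5 (step 6): P = [1, 4, 5] / [3, 8] / [6];  Q = [1, 3, 5] / [2, 6] / [4]
  Insert 7 (step 7): P = [1, 4, 5, 7] / [3, 8] / [6];  Q = [1, 3, 5, 7] / [2, 6] / [4]
  Insert 2 (step 8): P = [1, 2, 5, 7] / [3, 4] / [6, 8];  Q = [1, 3, 5, 7] / [2, 6] / [4, 8]
  Insert 9 (step 9): P = [1, 2, 5, 7, 9] / [3, 4] / [6, 8];  Q = [1, 3, 5, 7, 9] / [2, 6] / [4, 8]
Final shape: (5, 2, 2).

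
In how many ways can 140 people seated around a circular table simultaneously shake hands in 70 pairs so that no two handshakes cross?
C_70 = 1321422108420282270489942177190229544600

These noncrossing handshakes are counted by the Catalan number C_n = (1/(n + 1)) · C(2n, n). For n = 70: C_70 = (1/71) · C(140, 70) = 93820969697840041204785894580506297666600/71 = 1321422108420282270489942177190229544600.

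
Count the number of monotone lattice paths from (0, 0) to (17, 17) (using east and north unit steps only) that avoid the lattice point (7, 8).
Number of paths = 1739153790

Total paths from (0, 0) to (17, 17): C(34, 17) = 2333606220. Paths through (7, 8): (paths (0, 0) → (7, 8)) × (paths (7, 8) → (17, 17)) = C(15, 7) · C(19, 10) = 6435 · 92378 = 594452430. Avoidance count = 2333606220 − 594452430 = 1739153790.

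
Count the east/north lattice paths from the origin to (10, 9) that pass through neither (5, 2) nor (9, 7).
Number of paths = 49364

Inclusion–exclusion. Total paths: C(19, 10) = 92378. Through P₁: C(7, 5)·C(12, 5) = 16632. Through P₂: C(16, 9)·C(3, 1) = 34320. Since P₁ is strictly southwest of P₂, a monotone path through both must visit P₁ then P₂; paths through both = C(7, 5)·C(9, 4)·C(3, 1) = 7938. Avoid both = 92378 − 16632 − 34320 + 7938 = 49364.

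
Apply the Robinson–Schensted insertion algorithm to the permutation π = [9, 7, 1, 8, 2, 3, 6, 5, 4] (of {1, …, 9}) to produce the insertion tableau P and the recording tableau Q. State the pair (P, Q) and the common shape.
P = [1, 2, 3, 4] / [5, 8] / [6] / [7] / [9];  Q = [1, 4, 6, 7] / [2, 5] / [3] / [8] / [9];  common shape = (4, 2, 1, 1, 1)

Row-insert the values π_1, π_2, … into P one at a time, bumping the leftmost entry strictly greater than the inserted value down to the next row. The recording tableau Q records, in position (i, j), the step at which that cell was added to P.
  Insert 9 (step 1): P = [9];  Q = [1]
  Insert 7 (step 2): P = [7] / [9];  Q = [1] / [2]
  Insert 1 (step 3): P = [1] / [7] / [9];  Q = [1] / [2] / [3]
  Insert 8 (step 4): P = [1, 8] / [7] / [9];  Q = [1, 4] / [2] / [3]
  Insert 2 (step 5): P = [1, 2] / [7, 8] / [9];  Q = [1, 4] / [2, 5] / [3]
  Insert 3 (step 6): P = [1, 2, 3] / [7, 8] / [9];  Q = [1, 4, 6] / [2, 5] / [3]
  Insert 6 (step 7): P = [1, 2, 3, 6] / [7, 8] / [9];  Q = [1, 4, 6, 7] / [2, 5] / [3]
  Insert 5 (step 8): P = [1, 2, 3, 5] / [6, 8] / [7] / [9];  Q = [1, 4, 6, 7] / [2, 5] / [3] / [8]
  Insert 4 (step 9): P = [1, 2, 3, 4] / [5, 8] / [6] / [7] / [9];  Q = [1, 4, 6, 7] / [2, 5] / [3] / [8] / [9]
Final shape: (4, 2, 1, 1, 1).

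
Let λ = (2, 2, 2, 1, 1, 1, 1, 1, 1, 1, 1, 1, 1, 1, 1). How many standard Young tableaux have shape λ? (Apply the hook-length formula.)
# SYT of shape (2, 2, 2, 1, 1, 1, 1, 1, 1, 1, 1, 1, 1, 1, 1) = 663

Hook-length formula: f^λ = n! / Π hook(c), product over all cells c of the Young diagram. For λ = (2, 2, 2, 1, 1, 1, 1, 1, 1, 1, 1, 1, 1, 1, 1), n = 18 boxes. Hook lengths by row (left-to-right, top-to-bottom): [16, 3]; [15, 2]; [14, 1]; [12]; [11]; [10]; [9]; [8]; [7]; [6]; [5]; [4]; [3]; [2]; [1]. Product of hooks = 9656672256000. So f^λ = 18! / 9656672256000 = 6402373705728000 / 9656672256000 = 663.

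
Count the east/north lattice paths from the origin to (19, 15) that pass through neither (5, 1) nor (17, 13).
Number of paths = 994058436

Inclusion–exclusion. Total paths: C(34, 19) = 1855967520. Through P₁: C(6, 5)·C(28, 14) = 240699600. Through P₂: C(30, 17)·C(4, 2) = 718559100. Since P₁ is strictly southwest of P₂, a monotone path through both must visit P₁ then P₂; paths through both = C(6, 5)·C(24, 12)·C(4, 2) = 97349616. Avoid both = 1855967520 − 240699600 − 718559100 + 97349616 = 994058436.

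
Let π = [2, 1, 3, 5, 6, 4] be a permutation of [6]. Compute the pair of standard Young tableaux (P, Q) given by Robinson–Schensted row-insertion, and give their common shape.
P = [1, 3, 4, 6] / [2, 5];  Q = [1, 3, 4, 5] / [2, 6];  common shape = (4, 2)

Row-insert the values π_1, π_2, … into P one at a time, bumping the leftmost entry strictly greater than the inserted value down to the next row. The recording tableau Q records, in position (i, j), the step at which that cell was added to P.
  Insert 2 (step 1): P = [2];  Q = [1]
  Insert 1 (step 2): P = [1] / [2];  Q = [1] / [2]
  Insert 3 (step 3): P = [1, 3] / [2];  Q = [1, 3] / [2]
  Insert 5 (step 4): P = [1, 3, 5] / [2];  Q = [1, 3, 4] / [2]
  Insert 6 (step 5): P = [1, 3, 5, 6] / [2];  Q = [1, 3, 4, 5] / [2]
  Insert 4 (step 6): P = [1, 3, 4, 6] / [2, 5];  Q = [1, 3, 4, 5] / [2, 6]
Final shape: (4, 2).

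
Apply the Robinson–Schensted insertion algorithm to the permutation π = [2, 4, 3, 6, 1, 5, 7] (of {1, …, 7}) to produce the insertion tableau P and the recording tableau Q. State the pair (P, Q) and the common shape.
P = [1, 3, 5, 7] / [2, 6] / [4];  Q = [1, 2, 4, 7] / [3, 6] / [5];  common shape = (4, 2, 1)

Row-insert the values π_1, π_2, … into P one at a time, bumping the leftmost entry strictly greater than the inserted value down to the next row. The recording tableau Q records, in position (i, j), the step at which that cell was added to P.
  Insert 2 (step 1): P = [2];  Q = [1]
  Insert 4 (step 2): P = [2, 4];  Q = [1, 2]
  Insert 3 (step 3): P = [2, 3] / [4];  Q = [1, 2] / [3]
  Insert 6 (step 4): P = [2, 3, 6] / [4];  Q = [1, 2, 4] / [3]
  Insert 1 (step 5): P = [1, 3, 6] / [2] / [4];  Q = [1, 2, 4] / [3] / [5]
  Insert 5 (step 6): P = [1, 3, 5] / [2, 6] / [4];  Q = [1, 2, 4] / [3, 6] / [5]
  Insert 7 (step 7): P = [1, 3, 5, 7] / [2, 6] / [4];  Q = [1, 2, 4, 7] / [3, 6] / [5]
Final shape: (4, 2, 1).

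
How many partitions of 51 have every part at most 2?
p(51, parts ≤ 2) = 26

Use the recurrence p(n, m) = p(n, m−1) + p(n−m, m): either the largest part is < m (count p(n, m−1)) or the largest part is exactly m (remove one copy of m, count p(n−m, m)). With p(0, ·) = 1 this gives p(51, parts ≤ 2) = 26. (By conjugating Young diagrams, this also counts partitions of 51 into at most 2 parts.)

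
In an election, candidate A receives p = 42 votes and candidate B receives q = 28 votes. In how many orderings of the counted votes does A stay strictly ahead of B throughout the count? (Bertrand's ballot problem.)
Strict-lead orderings = 5592628786362932776

Total orderings of the 70 votes with 42 for A: C(70, 42) = 27963143931814663880. By the Bertrand ballot formula (Cycle Lemma / reflection principle), the number of orderings in which A is strictly ahead of B throughout is (p − q)/(p + q) · C(p + q, p) = (42 − 28)/(42 + 28) · 27963143931814663880 = 5592628786362932776.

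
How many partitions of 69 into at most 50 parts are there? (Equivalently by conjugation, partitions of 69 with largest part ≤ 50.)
p(69, parts ≤ 50) = 3552748

Use the recurrence p(n, m) = p(n, m−1) + p(n−m, m): either the largest part is < m (count p(n, m−1)) or the largest part is exactly m (remove one copy of m, count p(n−m, m)). With p(0, ·) = 1 this gives p(69, parts ≤ 50) = 3552748. (By conjugating Young diagrams, this also counts partitions of 69 into at most 50 parts.)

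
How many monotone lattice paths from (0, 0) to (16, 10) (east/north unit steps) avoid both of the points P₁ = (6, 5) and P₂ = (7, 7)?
Number of paths = 3474229

Inclusion–exclusion. Total paths: C(26, 16) = 5311735. Through P₁: C(11, 6)·C(15, 10) = 1387386. Through P₂: C(14, 7)·C(12, 9) = 755040. Since P₁ is strictly southwest of P₂, a monotone path through both must visit P₁ then P₂; paths through both = C(11, 6)·C(3, 1)·C(12, 9) = 304920. Avoid both = 5311735 − 1387386 − 755040 + 304920 = 3474229.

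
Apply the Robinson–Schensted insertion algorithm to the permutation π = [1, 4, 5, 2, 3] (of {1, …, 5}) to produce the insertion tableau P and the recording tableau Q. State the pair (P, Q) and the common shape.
P = [1, 2, 3] / [4, 5];  Q = [1, 2, 3] / [4, 5];  common shape = (3, 2)

Row-insert the values π_1, π_2, … into P one at a time, bumping the leftmost entry strictly greater than the inserted value down to the next row. The recording tableau Q records, in position (i, j), the step at which that cell was added to P.
  Insert 1 (step 1): P = [1];  Q = [1]
  Insert 4 (step 2): P = [1, 4];  Q = [1, 2]
  Insert 5 (step 3): P = [1, 4, 5];  Q = [1, 2, 3]
  Insert 2 (step 4): P = [1, 2, 5] / [4];  Q = [1, 2, 3] / [4]
  Insert 3 (step 5): P = [1, 2, 3] / [4, 5];  Q = [1, 2, 3] / [4, 5]
Final shape: (3, 2).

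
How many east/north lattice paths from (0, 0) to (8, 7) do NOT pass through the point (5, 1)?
Number of paths = 5931

Total paths from (0, 0) to (8, 7): C(15, 8) = 6435. Paths through (5, 1): (paths (0, 0) → (5, 1)) × (paths (5, 1) → (8, 7)) = C(6, 5) · C(9, 3) = 6 · 84 = 504. Avoidance count = 6435 − 504 = 5931.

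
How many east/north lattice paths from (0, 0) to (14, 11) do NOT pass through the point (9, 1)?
Number of paths = 4427370

Total paths from (0, 0) to (14, 11): C(25, 14) = 4457400. Paths through (9, 1): (paths (0, 0) → (9, 1)) × (paths (9, 1) → (14, 11)) = C(10, 9) · C(15, 5) = 10 · 3003 = 30030. Avoidance count = 4457400 − 30030 = 4427370.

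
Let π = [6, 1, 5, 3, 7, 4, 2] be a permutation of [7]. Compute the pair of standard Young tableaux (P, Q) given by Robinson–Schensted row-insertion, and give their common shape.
P = [1, 2, 4] / [3, 7] / [5] / [6];  Q = [1, 3, 5] / [2, 6] / [4] / [7];  common shape = (3, 2, 1, 1)

Row-insert the values π_1, π_2, … into P one at a time, bumping the leftmost entry strictly greater than the inserted value down to the next row. The recording tableau Q records, in position (i, j), the step at which that cell was added to P.
  Insert 6 (step 1): P = [6];  Q = [1]
  Insert 1 (step 2): P = [1] / [6];  Q = [1] / [2]
  Insert 5 (step 3): P = [1, 5] / [6];  Q = [1, 3] / [2]
  Insert 3 (step 4): P = [1, 3] / [5] / [6];  Q = [1, 3] / [2] / [4]
  Insert 7 (step 5): P = [1, 3, 7] / [5] / [6];  Q = [1, 3, 5] / [2] / [4]
  Insert 4 (step 6): P = [1, 3, 4] / [5, 7] / [6];  Q = [1, 3, 5] / [2, 6] / [4]
  Insert 2 (step 7): P = [1, 2, 4] / [3, 7] / [5] / [6];  Q = [1, 3, 5] / [2, 6] / [4] / [7]
Final shape: (3, 2, 1, 1).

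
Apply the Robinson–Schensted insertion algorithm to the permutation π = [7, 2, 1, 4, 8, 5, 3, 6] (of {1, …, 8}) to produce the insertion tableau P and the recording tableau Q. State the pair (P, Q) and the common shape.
P = [1, 3, 5, 6] / [2, 4] / [7, 8];  Q = [1, 4, 5, 8] / [2, 6] / [3, 7];  common shape = (4, 2, 2)

Row-insert the values π_1, π_2, … into P one at a time, bumping the leftmost entry strictly greater than the inserted value down to the next row. The recording tableau Q records, in position (i, j), the step at which that cell was added to P.
  Insert 7 (step 1): P = [7];  Q = [1]
  Insert 2 (step 2): P = [2] / [7];  Q = [1] / [2]
  Insert 1 (step 3): P = [1] / [2] / [7];  Q = [1] / [2] / [3]
  Insert 4 (step 4): P = [1, 4] / [2] / [7];  Q = [1, 4] / [2] / [3]
  Insert 8 (step 5): P = [1, 4, 8] / [2] / [7];  Q = [1, 4, 5] / [2] / [3]
  Insert 5 (step 6): P = [1, 4, 5] / [2, 8] / [7];  Q = [1, 4, 5] / [2, 6] / [3]
  Insert 3 (step 7): P = [1, 3, 5] / [2, 4] / [7, 8];  Q = [1, 4, 5] / [2, 6] / [3, 7]
  Insert 6 (step 8): P = [1, 3, 5, 6] / [2, 4] / [7, 8];  Q = [1, 4, 5, 8] / [2, 6] / [3, 7]
Final shape: (4, 2, 2).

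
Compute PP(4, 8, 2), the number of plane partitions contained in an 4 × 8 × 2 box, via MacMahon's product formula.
PP(4, 8, 2) = 70785

Evaluate the triple product over i = 1..4, j = 1..8, k = 1..2. The factors are (2/1) · (3/2) · (3/2) · (4/3) · (4/3) · (5/4) · (5/4) · (6/5) · … (64 factors total). The numerators and denominators telescope so the product is an integer; carrying out the multiplication exactly gives PP(4, 8, 2) = 70785.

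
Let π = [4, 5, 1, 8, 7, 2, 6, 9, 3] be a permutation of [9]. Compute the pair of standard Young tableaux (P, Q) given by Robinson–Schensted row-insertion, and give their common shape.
P = [1, 2, 3, 9] / [4, 5, 6] / [7] / [8];  Q = [1, 2, 4, 8] / [3, 5, 7] / [6] / [9];  common shape = (4, 3, 1, 1)

Row-insert the values π_1, π_2, … into P one at a time, bumping the leftmost entry strictly greater than the inserted value down to the next row. The recording tableau Q records, in position (i, j), the step at which that cell was added to P.
  Insert 4 (step 1): P = [4];  Q = [1]
  Insert 5 (step 2): P = [4, 5];  Q = [1, 2]
  Insert 1 (step 3): P = [1, 5] / [4];  Q = [1, 2] / [3]
  Insert 8 (step 4): P = [1, 5, 8] / [4];  Q = [1, 2, 4] / [3]
  Insert 7 (step 5): P = [1, 5, 7] / [4, 8];  Q = [1, 2, 4] / [3, 5]
  Insert 2 (step 6): P = [1, 2, 7] / [4, 5] / [8];  Q = [1, 2, 4] / [3, 5] / [6]
  Insert 6 (step 7): P = [1, 2, 6] / [4, 5, 7] / [8];  Q = [1, 2, 4] / [3, 5, 7] / [6]
  Insert 9 (step 8): P = [1, 2, 6, 9] / [4, 5, 7] / [8];  Q = [1, 2, 4, 8] / [3, 5, 7] / [6]
  Insert 3 (step 9): P = [1, 2, 3, 9] / [4, 5, 6] / [7] / [8];  Q = [1, 2, 4, 8] / [3, 5, 7] / [6] / [9]
Final shape: (4, 3, 1, 1).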